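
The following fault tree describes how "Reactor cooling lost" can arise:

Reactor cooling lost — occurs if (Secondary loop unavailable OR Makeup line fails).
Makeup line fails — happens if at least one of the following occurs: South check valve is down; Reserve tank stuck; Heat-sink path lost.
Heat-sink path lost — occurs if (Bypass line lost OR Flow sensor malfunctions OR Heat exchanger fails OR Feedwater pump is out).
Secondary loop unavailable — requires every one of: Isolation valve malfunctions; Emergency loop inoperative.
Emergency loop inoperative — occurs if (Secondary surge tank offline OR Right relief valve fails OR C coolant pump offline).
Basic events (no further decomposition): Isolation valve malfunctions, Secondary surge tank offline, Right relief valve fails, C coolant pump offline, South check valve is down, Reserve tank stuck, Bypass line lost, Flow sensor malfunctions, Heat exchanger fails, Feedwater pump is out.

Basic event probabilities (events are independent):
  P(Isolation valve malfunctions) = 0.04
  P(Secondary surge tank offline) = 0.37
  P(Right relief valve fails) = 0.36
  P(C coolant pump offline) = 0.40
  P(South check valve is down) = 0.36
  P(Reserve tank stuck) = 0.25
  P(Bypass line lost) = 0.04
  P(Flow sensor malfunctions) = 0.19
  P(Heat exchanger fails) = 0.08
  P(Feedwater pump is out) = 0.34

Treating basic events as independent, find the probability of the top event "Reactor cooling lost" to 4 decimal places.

0.7802

P(Emergency loop inoperative) [OR] = 1 − (1−0.37) × (1−0.36) × (1−0.40) = 0.758080
P(Secondary loop unavailable) [AND] = 0.04 × 0.758080 = 0.030323
P(Heat-sink path lost) [OR] = 1 − (1−0.04) × (1−0.19) × (1−0.08) × (1−0.34) = 0.527841
P(Makeup line fails) [OR] = 1 − (1−0.36) × (1−0.25) × (1−0.527841) = 0.773364
P(Reactor cooling lost) [OR] = 1 − (1−0.030323) × (1−0.773364) = 0.780236
Rounded to 4 decimal places: P(Reactor cooling lost) ≈ 0.7802.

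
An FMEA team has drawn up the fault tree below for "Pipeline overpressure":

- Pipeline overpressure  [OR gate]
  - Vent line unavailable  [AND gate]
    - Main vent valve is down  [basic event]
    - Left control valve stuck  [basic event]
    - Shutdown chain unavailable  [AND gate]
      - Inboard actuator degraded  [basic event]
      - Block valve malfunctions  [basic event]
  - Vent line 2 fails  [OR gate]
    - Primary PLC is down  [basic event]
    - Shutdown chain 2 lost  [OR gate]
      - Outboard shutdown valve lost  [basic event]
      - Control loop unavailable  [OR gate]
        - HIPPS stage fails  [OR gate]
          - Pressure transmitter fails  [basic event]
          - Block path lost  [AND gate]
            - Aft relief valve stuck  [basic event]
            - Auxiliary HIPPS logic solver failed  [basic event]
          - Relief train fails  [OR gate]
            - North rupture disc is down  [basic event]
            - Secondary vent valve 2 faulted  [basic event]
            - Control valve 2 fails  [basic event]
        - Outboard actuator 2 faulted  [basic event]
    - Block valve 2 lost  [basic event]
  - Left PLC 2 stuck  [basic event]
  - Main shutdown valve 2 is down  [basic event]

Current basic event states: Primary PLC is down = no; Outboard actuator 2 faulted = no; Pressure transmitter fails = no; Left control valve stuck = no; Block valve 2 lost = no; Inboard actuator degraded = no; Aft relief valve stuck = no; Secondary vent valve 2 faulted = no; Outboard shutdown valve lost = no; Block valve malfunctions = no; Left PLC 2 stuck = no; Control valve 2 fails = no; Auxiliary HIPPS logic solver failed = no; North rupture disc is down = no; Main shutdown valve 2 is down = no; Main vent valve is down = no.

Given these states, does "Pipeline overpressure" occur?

Shutdown chain unavailable [AND]: Inboard actuator degraded=not, Block valve malfunctions=not → not all inputs occur → does not occur.
Vent line unavailable [AND]: Main vent valve is down=not, Left control valve stuck=not, Shutdown chain unavailable=not → not all inputs occur → does not occur.
Block path lost [AND]: Aft relief valve stuck=not, Auxiliary HIPPS logic solver failed=not → not all inputs occur → does not occur.
Relief train fails [OR]: North rupture disc is down=not, Secondary vent valve 2 faulted=not, Control valve 2 fails=not → no input occurs → does not occur.
HIPPS stage fails [OR]: Pressure transmitter fails=not, Block path lost=not, Relief train fails=not → no input occurs → does not occur.
Control loop unavailable [OR]: HIPPS stage fails=not, Outboard actuator 2 faulted=not → no input occurs → does not occur.
Shutdown chain 2 lost [OR]: Outboard shutdown valve lost=not, Control loop unavailable=not → no input occurs → does not occur.
Vent line 2 fails [OR]: Primary PLC is down=not, Shutdown chain 2 lost=not, Block valve 2 lost=not → no input occurs → does not occur.
Pipeline overpressure [OR]: Vent line unavailable=not, Vent line 2 fails=not, Left PLC 2 stuck=not, Main shutdown valve 2 is down=not → no input occurs → does not occur.

No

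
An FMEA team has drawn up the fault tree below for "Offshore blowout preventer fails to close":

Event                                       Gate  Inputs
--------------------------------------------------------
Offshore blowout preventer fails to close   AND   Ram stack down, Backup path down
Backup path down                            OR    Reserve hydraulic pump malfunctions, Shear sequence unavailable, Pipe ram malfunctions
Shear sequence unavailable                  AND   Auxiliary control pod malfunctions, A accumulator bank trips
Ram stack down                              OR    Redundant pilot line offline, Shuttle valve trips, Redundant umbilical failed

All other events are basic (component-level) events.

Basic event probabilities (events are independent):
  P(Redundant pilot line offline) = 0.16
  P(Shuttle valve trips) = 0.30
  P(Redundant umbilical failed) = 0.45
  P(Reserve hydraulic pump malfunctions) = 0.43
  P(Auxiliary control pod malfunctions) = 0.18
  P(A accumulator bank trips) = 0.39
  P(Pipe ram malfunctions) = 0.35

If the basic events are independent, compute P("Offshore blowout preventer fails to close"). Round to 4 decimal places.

P(Ram stack down) [OR] = 1 − (1−0.16) × (1−0.30) × (1−0.45) = 0.676600
P(Shear sequence unavailable) [AND] = 0.18 × 0.39 = 0.070200
P(Backup path down) [OR] = 1 − (1−0.43) × (1−0.070200) × (1−0.35) = 0.655509
P(Offshore blowout preventer fails to close) [AND] = 0.676600 × 0.655509 = 0.443517
Rounded to 4 decimal places: P(Offshore blowout preventer fails to close) ≈ 0.4435.

0.4435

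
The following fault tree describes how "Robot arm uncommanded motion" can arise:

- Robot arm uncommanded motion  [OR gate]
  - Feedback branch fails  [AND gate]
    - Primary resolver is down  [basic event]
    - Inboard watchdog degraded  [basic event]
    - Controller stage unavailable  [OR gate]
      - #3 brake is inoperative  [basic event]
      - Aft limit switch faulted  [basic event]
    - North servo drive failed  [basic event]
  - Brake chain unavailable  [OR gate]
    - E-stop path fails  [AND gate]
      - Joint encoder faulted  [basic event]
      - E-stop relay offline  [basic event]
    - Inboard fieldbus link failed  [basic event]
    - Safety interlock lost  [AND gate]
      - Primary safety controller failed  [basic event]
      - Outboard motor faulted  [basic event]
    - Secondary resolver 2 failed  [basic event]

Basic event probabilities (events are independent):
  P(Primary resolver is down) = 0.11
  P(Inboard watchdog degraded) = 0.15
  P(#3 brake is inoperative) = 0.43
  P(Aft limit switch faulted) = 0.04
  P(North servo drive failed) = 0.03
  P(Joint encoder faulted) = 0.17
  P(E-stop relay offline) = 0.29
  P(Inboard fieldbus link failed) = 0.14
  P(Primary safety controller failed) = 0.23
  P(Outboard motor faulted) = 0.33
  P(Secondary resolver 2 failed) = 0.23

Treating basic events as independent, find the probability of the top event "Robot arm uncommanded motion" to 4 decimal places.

P(Controller stage unavailable) [OR] = 1 − (1−0.43) × (1−0.04) = 0.452800
P(Feedback branch fails) [AND] = 0.11 × 0.15 × 0.452800 × 0.03 = 0.000224
P(E-stop path fails) [AND] = 0.17 × 0.29 = 0.049300
P(Safety interlock lost) [AND] = 0.23 × 0.33 = 0.075900
P(Brake chain unavailable) [OR] = 1 − (1−0.049300) × (1−0.14) × (1−0.075900) × (1−0.23) = 0.418230
P(Robot arm uncommanded motion) [OR] = 1 − (1−0.000224) × (1−0.418230) = 0.418360
Rounded to 4 decimal places: P(Robot arm uncommanded motion) ≈ 0.4184.

0.4184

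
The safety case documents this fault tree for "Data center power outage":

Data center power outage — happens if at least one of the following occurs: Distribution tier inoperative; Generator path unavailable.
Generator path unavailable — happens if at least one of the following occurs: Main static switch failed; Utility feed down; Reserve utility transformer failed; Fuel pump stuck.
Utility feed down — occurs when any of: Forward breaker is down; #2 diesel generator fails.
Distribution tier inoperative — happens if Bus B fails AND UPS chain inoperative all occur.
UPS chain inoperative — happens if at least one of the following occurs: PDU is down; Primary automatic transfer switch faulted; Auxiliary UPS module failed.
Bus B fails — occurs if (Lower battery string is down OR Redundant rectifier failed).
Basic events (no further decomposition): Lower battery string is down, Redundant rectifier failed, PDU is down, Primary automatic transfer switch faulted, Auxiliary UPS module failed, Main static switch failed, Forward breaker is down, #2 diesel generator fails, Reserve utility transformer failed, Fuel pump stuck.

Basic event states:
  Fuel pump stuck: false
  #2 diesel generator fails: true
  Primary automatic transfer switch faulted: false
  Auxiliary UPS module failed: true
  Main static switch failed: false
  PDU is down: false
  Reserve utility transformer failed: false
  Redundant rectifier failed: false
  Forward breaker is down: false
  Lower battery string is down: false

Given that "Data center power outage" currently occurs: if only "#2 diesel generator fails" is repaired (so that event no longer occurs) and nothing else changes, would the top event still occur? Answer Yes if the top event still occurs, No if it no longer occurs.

No

Counterfactual: set "#2 diesel generator fails" to not occurred.
Bus B fails [OR]: Lower battery string is down=not, Redundant rectifier failed=not → no input occurs → does not occur.
UPS chain inoperative [OR]: PDU is down=not, Primary automatic transfer switch faulted=not, Auxiliary UPS module failed=occurs → at least one input occurs → occurs.
Distribution tier inoperative [AND]: Bus B fails=not, UPS chain inoperative=occurs → not all inputs occur → does not occur.
Utility feed down [OR]: Forward breaker is down=not, #2 diesel generator fails=not → no input occurs → does not occur.
Generator path unavailable [OR]: Main static switch failed=not, Utility feed down=not, Reserve utility transformer failed=not, Fuel pump stuck=not → no input occurs → does not occur.
Data center power outage [OR]: Distribution tier inoperative=not, Generator path unavailable=not → no input occurs → does not occur.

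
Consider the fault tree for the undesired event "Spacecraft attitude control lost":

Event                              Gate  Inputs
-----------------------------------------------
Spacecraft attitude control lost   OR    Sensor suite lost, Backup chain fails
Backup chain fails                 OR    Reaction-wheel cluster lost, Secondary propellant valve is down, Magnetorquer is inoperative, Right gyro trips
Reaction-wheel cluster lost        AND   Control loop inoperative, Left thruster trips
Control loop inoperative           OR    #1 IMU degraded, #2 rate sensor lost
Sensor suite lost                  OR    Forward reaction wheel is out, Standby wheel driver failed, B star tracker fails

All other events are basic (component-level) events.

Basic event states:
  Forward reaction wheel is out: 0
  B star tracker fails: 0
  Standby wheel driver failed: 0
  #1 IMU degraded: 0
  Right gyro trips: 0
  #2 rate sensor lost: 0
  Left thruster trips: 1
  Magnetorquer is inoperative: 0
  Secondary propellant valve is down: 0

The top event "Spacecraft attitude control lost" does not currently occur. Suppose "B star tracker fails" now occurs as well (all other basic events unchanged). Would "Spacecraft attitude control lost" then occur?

Yes

Counterfactual: set "B star tracker fails" to occurred.
Sensor suite lost [OR]: Forward reaction wheel is out=not, Standby wheel driver failed=not, B star tracker fails=occurs → at least one input occurs → occurs.
Control loop inoperative [OR]: #1 IMU degraded=not, #2 rate sensor lost=not → no input occurs → does not occur.
Reaction-wheel cluster lost [AND]: Control loop inoperative=not, Left thruster trips=occurs → not all inputs occur → does not occur.
Backup chain fails [OR]: Reaction-wheel cluster lost=not, Secondary propellant valve is down=not, Magnetorquer is inoperative=not, Right gyro trips=not → no input occurs → does not occur.
Spacecraft attitude control lost [OR]: Sensor suite lost=occurs, Backup chain fails=not → at least one input occurs → occurs.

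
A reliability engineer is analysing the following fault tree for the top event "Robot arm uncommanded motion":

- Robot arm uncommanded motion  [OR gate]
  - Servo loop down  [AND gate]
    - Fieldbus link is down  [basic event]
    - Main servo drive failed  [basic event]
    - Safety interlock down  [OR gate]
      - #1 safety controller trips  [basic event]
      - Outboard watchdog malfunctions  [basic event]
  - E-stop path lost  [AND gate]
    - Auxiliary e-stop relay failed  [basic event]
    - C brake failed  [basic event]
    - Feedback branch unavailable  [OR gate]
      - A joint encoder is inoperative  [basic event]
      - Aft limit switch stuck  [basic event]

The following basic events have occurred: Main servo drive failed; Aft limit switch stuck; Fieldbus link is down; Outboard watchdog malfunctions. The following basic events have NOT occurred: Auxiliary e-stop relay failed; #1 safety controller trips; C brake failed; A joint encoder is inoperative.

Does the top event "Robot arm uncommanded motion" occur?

Safety interlock down [OR]: #1 safety controller trips=not, Outboard watchdog malfunctions=occurs → at least one input occurs → occurs.
Servo loop down [AND]: Fieldbus link is down=occurs, Main servo drive failed=occurs, Safety interlock down=occurs → all inputs occur → occurs.
Feedback branch unavailable [OR]: A joint encoder is inoperative=not, Aft limit switch stuck=occurs → at least one input occurs → occurs.
E-stop path lost [AND]: Auxiliary e-stop relay failed=not, C brake failed=not, Feedback branch unavailable=occurs → not all inputs occur → does not occur.
Robot arm uncommanded motion [OR]: Servo loop down=occurs, E-stop path lost=not → at least one input occurs → occurs.

Yes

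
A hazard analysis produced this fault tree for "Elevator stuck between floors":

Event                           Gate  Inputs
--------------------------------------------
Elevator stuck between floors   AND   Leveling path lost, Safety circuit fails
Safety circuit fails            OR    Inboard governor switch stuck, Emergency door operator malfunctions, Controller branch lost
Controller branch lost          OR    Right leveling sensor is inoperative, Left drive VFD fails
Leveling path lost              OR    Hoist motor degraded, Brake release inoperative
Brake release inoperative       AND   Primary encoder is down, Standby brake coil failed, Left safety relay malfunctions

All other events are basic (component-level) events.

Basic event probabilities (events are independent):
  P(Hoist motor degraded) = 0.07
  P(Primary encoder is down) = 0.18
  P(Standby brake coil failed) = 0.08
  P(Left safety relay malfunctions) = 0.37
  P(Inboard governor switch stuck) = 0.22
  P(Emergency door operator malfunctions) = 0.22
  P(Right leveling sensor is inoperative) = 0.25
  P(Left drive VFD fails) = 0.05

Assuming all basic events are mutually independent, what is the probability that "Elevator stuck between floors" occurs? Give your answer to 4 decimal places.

P(Brake release inoperative) [AND] = 0.18 × 0.08 × 0.37 = 0.005328
P(Leveling path lost) [OR] = 1 − (1−0.07) × (1−0.005328) = 0.074955
P(Controller branch lost) [OR] = 1 − (1−0.25) × (1−0.05) = 0.287500
P(Safety circuit fails) [OR] = 1 − (1−0.22) × (1−0.22) × (1−0.287500) = 0.566515
P(Elevator stuck between floors) [AND] = 0.074955 × 0.566515 = 0.042463
Rounded to 4 decimal places: P(Elevator stuck between floors) ≈ 0.0425.

0.0425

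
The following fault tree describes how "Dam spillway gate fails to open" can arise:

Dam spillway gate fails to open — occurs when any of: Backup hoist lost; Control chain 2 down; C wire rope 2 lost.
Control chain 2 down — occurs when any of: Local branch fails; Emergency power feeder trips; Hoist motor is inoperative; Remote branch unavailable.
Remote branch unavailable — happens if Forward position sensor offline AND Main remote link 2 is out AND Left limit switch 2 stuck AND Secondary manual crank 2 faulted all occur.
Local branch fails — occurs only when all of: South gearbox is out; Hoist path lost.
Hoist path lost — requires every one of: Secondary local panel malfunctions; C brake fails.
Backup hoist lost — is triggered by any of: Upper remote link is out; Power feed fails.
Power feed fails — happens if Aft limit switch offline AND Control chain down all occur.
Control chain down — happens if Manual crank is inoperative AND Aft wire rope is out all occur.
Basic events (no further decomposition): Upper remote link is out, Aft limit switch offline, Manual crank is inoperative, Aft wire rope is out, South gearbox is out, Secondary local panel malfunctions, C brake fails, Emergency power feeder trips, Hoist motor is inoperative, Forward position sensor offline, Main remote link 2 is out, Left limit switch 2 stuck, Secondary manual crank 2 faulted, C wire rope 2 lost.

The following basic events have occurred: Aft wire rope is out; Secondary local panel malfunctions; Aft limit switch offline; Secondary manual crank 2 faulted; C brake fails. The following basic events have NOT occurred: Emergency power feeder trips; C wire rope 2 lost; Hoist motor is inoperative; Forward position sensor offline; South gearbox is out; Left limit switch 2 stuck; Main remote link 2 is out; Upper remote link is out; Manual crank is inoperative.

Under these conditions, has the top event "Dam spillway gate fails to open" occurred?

No

Control chain down [AND]: Manual crank is inoperative=not, Aft wire rope is out=occurs → not all inputs occur → does not occur.
Power feed fails [AND]: Aft limit switch offline=occurs, Control chain down=not → not all inputs occur → does not occur.
Backup hoist lost [OR]: Upper remote link is out=not, Power feed fails=not → no input occurs → does not occur.
Hoist path lost [AND]: Secondary local panel malfunctions=occurs, C brake fails=occurs → all inputs occur → occurs.
Local branch fails [AND]: South gearbox is out=not, Hoist path lost=occurs → not all inputs occur → does not occur.
Remote branch unavailable [AND]: Forward position sensor offline=not, Main remote link 2 is out=not, Left limit switch 2 stuck=not, Secondary manual crank 2 faulted=occurs → not all inputs occur → does not occur.
Control chain 2 down [OR]: Local branch fails=not, Emergency power feeder trips=not, Hoist motor is inoperative=not, Remote branch unavailable=not → no input occurs → does not occur.
Dam spillway gate fails to open [OR]: Backup hoist lost=not, Control chain 2 down=not, C wire rope 2 lost=not → no input occurs → does not occur.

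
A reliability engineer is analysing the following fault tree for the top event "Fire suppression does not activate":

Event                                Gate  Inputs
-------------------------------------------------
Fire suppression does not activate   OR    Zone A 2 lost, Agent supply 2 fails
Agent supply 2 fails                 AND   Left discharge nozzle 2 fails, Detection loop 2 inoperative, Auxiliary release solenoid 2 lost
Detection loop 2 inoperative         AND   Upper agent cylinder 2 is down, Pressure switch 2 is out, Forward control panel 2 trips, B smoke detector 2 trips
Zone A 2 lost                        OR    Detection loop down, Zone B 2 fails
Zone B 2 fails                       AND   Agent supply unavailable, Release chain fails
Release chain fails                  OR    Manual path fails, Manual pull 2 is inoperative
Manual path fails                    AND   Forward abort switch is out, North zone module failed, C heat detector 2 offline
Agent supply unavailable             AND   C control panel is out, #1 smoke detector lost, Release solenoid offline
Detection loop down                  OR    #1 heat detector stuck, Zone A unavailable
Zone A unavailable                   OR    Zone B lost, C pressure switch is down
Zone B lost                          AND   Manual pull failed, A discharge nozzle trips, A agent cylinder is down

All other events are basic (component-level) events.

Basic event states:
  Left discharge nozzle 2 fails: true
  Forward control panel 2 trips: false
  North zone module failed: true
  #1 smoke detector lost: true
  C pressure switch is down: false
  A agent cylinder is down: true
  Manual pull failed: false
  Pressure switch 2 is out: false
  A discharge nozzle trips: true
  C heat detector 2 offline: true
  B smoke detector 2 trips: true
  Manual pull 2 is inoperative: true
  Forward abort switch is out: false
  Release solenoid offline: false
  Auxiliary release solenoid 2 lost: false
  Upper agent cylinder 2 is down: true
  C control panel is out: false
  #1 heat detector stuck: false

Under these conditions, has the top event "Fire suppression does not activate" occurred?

No

Zone B lost [AND]: Manual pull failed=not, A discharge nozzle trips=occurs, A agent cylinder is down=occurs → not all inputs occur → does not occur.
Zone A unavailable [OR]: Zone B lost=not, C pressure switch is down=not → no input occurs → does not occur.
Detection loop down [OR]: #1 heat detector stuck=not, Zone A unavailable=not → no input occurs → does not occur.
Agent supply unavailable [AND]: C control panel is out=not, #1 smoke detector lost=occurs, Release solenoid offline=not → not all inputs occur → does not occur.
Manual path fails [AND]: Forward abort switch is out=not, North zone module failed=occurs, C heat detector 2 offline=occurs → not all inputs occur → does not occur.
Release chain fails [OR]: Manual path fails=not, Manual pull 2 is inoperative=occurs → at least one input occurs → occurs.
Zone B 2 fails [AND]: Agent supply unavailable=not, Release chain fails=occurs → not all inputs occur → does not occur.
Zone A 2 lost [OR]: Detection loop down=not, Zone B 2 fails=not → no input occurs → does not occur.
Detection loop 2 inoperative [AND]: Upper agent cylinder 2 is down=occurs, Pressure switch 2 is out=not, Forward control panel 2 trips=not, B smoke detector 2 trips=occurs → not all inputs occur → does not occur.
Agent supply 2 fails [AND]: Left discharge nozzle 2 fails=occurs, Detection loop 2 inoperative=not, Auxiliary release solenoid 2 lost=not → not all inputs occur → does not occur.
Fire suppression does not activate [OR]: Zone A 2 lost=not, Agent supply 2 fails=not → no input occurs → does not occur.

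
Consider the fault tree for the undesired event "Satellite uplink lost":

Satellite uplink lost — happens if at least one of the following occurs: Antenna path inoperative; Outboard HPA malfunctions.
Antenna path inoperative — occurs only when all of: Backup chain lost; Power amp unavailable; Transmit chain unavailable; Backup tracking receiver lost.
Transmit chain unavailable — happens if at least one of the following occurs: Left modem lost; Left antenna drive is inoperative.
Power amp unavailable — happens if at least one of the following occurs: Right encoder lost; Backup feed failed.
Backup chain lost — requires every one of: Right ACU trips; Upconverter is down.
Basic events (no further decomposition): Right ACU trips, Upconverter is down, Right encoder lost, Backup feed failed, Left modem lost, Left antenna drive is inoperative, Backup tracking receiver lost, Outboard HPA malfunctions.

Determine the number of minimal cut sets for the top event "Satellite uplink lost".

5

Backup chain lost [AND]: one cut set from each child combined → 1 × 1 = 1 cut set(s).
Power amp unavailable [OR]: union of children's cut sets → 2 cut set(s).
Transmit chain unavailable [OR]: union of children's cut sets → 2 cut set(s).
Antenna path inoperative [AND]: one cut set from each child combined → 1 × 2 × 2 × 1 = 4 cut set(s).
Satellite uplink lost [OR]: union of children's cut sets → 5 cut set(s).
Minimal cut sets: {Backup tracking receiver lost, Left modem lost, Right ACU trips, Right encoder lost, Upconverter is down}; {Backup tracking receiver lost, Left antenna drive is inoperative, Right ACU trips, Right encoder lost, Upconverter is down}; {Backup feed failed, Backup tracking receiver lost, Left modem lost, Right ACU trips, Upconverter is down}; {Backup feed failed, Backup tracking receiver lost, Left antenna drive is inoperative, Right ACU trips, Upconverter is down}; {Outboard HPA malfunctions}.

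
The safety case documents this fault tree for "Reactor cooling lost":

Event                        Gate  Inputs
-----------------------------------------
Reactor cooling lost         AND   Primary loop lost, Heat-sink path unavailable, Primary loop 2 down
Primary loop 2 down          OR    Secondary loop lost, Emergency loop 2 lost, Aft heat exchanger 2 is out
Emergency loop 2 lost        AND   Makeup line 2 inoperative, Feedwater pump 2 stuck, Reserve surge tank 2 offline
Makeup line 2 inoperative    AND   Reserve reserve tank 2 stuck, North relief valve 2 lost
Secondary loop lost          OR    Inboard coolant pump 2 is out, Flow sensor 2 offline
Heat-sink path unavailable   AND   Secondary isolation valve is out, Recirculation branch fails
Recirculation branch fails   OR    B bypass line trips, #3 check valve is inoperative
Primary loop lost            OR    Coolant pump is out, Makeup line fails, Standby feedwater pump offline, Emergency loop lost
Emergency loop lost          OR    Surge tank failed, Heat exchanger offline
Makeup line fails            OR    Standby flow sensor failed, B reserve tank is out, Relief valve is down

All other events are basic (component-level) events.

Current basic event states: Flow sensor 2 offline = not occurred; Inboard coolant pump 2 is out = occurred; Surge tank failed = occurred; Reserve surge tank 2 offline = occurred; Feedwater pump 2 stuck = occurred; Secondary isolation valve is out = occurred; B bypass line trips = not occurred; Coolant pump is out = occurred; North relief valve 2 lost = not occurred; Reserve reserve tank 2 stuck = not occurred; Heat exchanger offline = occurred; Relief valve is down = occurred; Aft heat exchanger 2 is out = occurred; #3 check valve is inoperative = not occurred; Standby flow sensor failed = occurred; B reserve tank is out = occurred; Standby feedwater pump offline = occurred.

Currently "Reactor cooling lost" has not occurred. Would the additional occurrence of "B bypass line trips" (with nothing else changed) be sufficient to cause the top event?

Yes

Counterfactual: set "B bypass line trips" to occurred.
Makeup line fails [OR]: Standby flow sensor failed=occurs, B reserve tank is out=occurs, Relief valve is down=occurs → at least one input occurs → occurs.
Emergency loop lost [OR]: Surge tank failed=occurs, Heat exchanger offline=occurs → at least one input occurs → occurs.
Primary loop lost [OR]: Coolant pump is out=occurs, Makeup line fails=occurs, Standby feedwater pump offline=occurs, Emergency loop lost=occurs → at least one input occurs → occurs.
Recirculation branch fails [OR]: B bypass line trips=occurs, #3 check valve is inoperative=not → at least one input occurs → occurs.
Heat-sink path unavailable [AND]: Secondary isolation valve is out=occurs, Recirculation branch fails=occurs → all inputs occur → occurs.
Secondary loop lost [OR]: Inboard coolant pump 2 is out=occurs, Flow sensor 2 offline=not → at least one input occurs → occurs.
Makeup line 2 inoperative [AND]: Reserve reserve tank 2 stuck=not, North relief valve 2 lost=not → not all inputs occur → does not occur.
Emergency loop 2 lost [AND]: Makeup line 2 inoperative=not, Feedwater pump 2 stuck=occurs, Reserve surge tank 2 offline=occurs → not all inputs occur → does not occur.
Primary loop 2 down [OR]: Secondary loop lost=occurs, Emergency loop 2 lost=not, Aft heat exchanger 2 is out=occurs → at least one input occurs → occurs.
Reactor cooling lost [AND]: Primary loop lost=occurs, Heat-sink path unavailable=occurs, Primary loop 2 down=occurs → all inputs occur → occurs.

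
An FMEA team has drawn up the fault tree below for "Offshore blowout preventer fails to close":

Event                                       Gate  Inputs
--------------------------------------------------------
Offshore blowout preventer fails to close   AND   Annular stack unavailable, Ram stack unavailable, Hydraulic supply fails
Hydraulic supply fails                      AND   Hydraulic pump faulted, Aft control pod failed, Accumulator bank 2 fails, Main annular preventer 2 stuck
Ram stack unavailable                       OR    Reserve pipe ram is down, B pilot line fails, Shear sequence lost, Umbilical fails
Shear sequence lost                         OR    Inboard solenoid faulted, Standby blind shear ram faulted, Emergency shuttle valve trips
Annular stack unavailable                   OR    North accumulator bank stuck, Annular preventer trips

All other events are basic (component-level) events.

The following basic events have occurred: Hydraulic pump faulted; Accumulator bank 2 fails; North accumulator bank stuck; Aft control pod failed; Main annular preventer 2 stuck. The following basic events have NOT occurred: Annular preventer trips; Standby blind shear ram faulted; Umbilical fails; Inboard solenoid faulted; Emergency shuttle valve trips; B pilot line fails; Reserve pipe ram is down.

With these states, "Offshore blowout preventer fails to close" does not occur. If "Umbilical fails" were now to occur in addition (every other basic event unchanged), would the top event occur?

Yes

Counterfactual: set "Umbilical fails" to occurred.
Annular stack unavailable [OR]: North accumulator bank stuck=occurs, Annular preventer trips=not → at least one input occurs → occurs.
Shear sequence lost [OR]: Inboard solenoid faulted=not, Standby blind shear ram faulted=not, Emergency shuttle valve trips=not → no input occurs → does not occur.
Ram stack unavailable [OR]: Reserve pipe ram is down=not, B pilot line fails=not, Shear sequence lost=not, Umbilical fails=occurs → at least one input occurs → occurs.
Hydraulic supply fails [AND]: Hydraulic pump faulted=occurs, Aft control pod failed=occurs, Accumulator bank 2 fails=occurs, Main annular preventer 2 stuck=occurs → all inputs occur → occurs.
Offshore blowout preventer fails to close [AND]: Annular stack unavailable=occurs, Ram stack unavailable=occurs, Hydraulic supply fails=occurs → all inputs occur → occurs.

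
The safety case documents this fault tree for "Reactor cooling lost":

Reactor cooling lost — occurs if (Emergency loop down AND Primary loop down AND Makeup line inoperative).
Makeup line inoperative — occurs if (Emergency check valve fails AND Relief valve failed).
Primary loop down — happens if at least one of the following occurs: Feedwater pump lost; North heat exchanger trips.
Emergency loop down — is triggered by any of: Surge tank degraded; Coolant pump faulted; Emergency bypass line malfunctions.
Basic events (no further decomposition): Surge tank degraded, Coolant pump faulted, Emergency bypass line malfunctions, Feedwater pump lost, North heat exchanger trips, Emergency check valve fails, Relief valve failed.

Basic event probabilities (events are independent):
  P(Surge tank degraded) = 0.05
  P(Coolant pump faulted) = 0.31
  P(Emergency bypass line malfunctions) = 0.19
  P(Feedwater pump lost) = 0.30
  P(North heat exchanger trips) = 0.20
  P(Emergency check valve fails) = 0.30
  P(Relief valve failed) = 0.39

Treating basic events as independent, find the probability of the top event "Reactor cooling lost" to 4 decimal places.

P(Emergency loop down) [OR] = 1 − (1−0.05) × (1−0.31) × (1−0.19) = 0.469045
P(Primary loop down) [OR] = 1 − (1−0.30) × (1−0.20) = 0.440000
P(Makeup line inoperative) [AND] = 0.30 × 0.39 = 0.117000
P(Reactor cooling lost) [AND] = 0.469045 × 0.440000 × 0.117000 = 0.024146
Rounded to 4 decimal places: P(Reactor cooling lost) ≈ 0.0241.

0.0241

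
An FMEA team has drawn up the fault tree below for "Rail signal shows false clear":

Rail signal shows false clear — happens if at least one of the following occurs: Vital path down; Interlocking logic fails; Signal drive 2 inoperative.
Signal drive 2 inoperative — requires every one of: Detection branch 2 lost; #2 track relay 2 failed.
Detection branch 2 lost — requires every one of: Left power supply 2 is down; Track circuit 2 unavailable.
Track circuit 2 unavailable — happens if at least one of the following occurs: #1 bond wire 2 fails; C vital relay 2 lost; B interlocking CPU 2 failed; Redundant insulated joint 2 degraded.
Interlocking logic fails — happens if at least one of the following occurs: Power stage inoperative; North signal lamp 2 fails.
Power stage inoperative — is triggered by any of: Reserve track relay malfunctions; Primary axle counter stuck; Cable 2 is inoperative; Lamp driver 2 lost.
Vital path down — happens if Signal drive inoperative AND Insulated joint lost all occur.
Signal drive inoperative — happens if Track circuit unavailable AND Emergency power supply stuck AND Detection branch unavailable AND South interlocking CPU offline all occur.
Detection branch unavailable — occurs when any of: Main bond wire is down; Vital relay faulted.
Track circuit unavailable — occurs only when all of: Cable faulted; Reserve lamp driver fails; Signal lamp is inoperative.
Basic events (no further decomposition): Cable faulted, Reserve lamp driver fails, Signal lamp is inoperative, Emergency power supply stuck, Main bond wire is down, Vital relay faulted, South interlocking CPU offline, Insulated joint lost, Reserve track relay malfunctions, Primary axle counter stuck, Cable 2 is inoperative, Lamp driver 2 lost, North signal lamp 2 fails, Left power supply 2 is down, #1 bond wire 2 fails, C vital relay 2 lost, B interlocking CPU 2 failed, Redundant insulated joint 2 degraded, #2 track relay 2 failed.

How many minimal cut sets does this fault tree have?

Track circuit unavailable [AND]: one cut set from each child combined → 1 × 1 × 1 = 1 cut set(s).
Detection branch unavailable [OR]: union of children's cut sets → 2 cut set(s).
Signal drive inoperative [AND]: one cut set from each child combined → 1 × 1 × 2 × 1 = 2 cut set(s).
Vital path down [AND]: one cut set from each child combined → 2 × 1 = 2 cut set(s).
Power stage inoperative [OR]: union of children's cut sets → 4 cut set(s).
Interlocking logic fails [OR]: union of children's cut sets → 5 cut set(s).
Track circuit 2 unavailable [OR]: union of children's cut sets → 4 cut set(s).
Detection branch 2 lost [AND]: one cut set from each child combined → 1 × 4 = 4 cut set(s).
Signal drive 2 inoperative [AND]: one cut set from each child combined → 4 × 1 = 4 cut set(s).
Rail signal shows false clear [OR]: union of children's cut sets → 11 cut set(s).

11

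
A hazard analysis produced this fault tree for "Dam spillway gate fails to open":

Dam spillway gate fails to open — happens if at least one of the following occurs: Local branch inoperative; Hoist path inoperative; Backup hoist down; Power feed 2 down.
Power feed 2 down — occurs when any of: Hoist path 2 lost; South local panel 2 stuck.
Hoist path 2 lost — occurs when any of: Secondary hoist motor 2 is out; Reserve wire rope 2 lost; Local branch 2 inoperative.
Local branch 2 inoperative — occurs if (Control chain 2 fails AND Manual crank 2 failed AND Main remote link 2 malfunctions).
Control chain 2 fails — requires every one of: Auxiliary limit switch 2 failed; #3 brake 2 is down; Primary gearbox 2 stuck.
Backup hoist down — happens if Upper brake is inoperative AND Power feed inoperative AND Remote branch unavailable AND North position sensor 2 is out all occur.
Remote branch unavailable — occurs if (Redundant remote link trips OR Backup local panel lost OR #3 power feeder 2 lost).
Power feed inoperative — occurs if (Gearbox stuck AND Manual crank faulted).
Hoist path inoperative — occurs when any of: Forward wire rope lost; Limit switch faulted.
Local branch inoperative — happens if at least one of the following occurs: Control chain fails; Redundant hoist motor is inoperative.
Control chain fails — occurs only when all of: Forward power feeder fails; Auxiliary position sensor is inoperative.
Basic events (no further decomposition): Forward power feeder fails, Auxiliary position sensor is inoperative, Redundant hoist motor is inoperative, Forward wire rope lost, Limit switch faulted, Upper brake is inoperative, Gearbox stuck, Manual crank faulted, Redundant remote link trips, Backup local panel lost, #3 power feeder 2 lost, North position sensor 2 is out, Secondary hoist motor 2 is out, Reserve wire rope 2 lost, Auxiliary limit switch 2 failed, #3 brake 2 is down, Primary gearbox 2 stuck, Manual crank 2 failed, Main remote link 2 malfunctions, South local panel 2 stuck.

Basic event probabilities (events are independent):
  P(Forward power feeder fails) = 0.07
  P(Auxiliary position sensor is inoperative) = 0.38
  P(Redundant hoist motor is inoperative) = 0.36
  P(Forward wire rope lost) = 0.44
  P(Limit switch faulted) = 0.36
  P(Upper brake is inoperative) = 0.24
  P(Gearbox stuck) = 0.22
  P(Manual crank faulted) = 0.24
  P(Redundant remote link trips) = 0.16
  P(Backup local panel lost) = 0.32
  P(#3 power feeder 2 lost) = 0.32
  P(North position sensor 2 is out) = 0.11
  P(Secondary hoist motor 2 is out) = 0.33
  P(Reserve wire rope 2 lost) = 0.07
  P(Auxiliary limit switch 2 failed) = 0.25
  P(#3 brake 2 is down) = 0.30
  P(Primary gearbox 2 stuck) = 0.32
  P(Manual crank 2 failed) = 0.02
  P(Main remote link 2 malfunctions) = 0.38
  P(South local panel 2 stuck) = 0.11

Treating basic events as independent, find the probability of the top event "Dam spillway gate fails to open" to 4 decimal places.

0.8763

P(Control chain fails) [AND] = 0.07 × 0.38 = 0.026600
P(Local branch inoperative) [OR] = 1 − (1−0.026600) × (1−0.36) = 0.377024
P(Hoist path inoperative) [OR] = 1 − (1−0.44) × (1−0.36) = 0.641600
P(Power feed inoperative) [AND] = 0.22 × 0.24 = 0.052800
P(Remote branch unavailable) [OR] = 1 − (1−0.16) × (1−0.32) × (1−0.32) = 0.611584
P(Backup hoist down) [AND] = 0.24 × 0.052800 × 0.611584 × 0.11 = 0.000852
P(Control chain 2 fails) [AND] = 0.25 × 0.30 × 0.32 = 0.024000
P(Local branch 2 inoperative) [AND] = 0.024000 × 0.02 × 0.38 = 0.000182
P(Hoist path 2 lost) [OR] = 1 − (1−0.33) × (1−0.07) × (1−0.000182) = 0.377013
P(Power feed 2 down) [OR] = 1 − (1−0.377013) × (1−0.11) = 0.445542
P(Dam spillway gate fails to open) [OR] = 1 − (1−0.377024) × (1−0.641600) × (1−0.000852) × (1−0.445542) = 0.876309
Rounded to 4 decimal places: P(Dam spillway gate fails to open) ≈ 0.8763.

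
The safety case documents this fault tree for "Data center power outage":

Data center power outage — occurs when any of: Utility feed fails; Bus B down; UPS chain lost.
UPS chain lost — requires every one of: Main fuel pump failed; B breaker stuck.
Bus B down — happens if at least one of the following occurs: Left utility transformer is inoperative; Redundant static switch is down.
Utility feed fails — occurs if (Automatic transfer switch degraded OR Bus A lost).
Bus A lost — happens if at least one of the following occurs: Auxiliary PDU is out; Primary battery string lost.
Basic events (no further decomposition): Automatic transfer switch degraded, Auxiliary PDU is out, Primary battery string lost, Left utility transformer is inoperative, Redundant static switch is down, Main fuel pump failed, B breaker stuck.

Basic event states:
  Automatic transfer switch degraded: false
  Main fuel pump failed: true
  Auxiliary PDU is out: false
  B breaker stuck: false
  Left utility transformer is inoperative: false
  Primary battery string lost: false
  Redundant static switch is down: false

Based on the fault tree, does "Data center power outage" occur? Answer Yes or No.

No

Bus A lost [OR]: Auxiliary PDU is out=not, Primary battery string lost=not → no input occurs → does not occur.
Utility feed fails [OR]: Automatic transfer switch degraded=not, Bus A lost=not → no input occurs → does not occur.
Bus B down [OR]: Left utility transformer is inoperative=not, Redundant static switch is down=not → no input occurs → does not occur.
UPS chain lost [AND]: Main fuel pump failed=occurs, B breaker stuck=not → not all inputs occur → does not occur.
Data center power outage [OR]: Utility feed fails=not, Bus B down=not, UPS chain lost=not → no input occurs → does not occur.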